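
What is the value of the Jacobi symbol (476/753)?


Compute (476/753) via quadratic reciprocity:
  pull out 2: (2/753) = +1  (since 753 mod 8 = 1)
  pull out 2: (2/753) = +1  (since 753 mod 8 = 1)
  reciprocity: (119/753) -> +(753/119)
  reduce: (39/119)
  reciprocity: (39/119) -> -(119/39)
  reduce: (2/39)
  pull out 2: (2/39) = +1  (since 39 mod 8 = 7)
  (1/39) = 1
Product of signs = -1

-1


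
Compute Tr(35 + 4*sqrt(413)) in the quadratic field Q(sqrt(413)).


Tr(a + b*sqrt(d)) = (a + b*sqrt(d)) + (a - b*sqrt(d)) = 2a
= 2 * (35)
= 70

70


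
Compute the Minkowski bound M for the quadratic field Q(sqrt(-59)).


d = -59, d mod 4 = 1, so disc(K) = d = -59; |disc(K)| = 59
Imaginary quadratic field, so n = 2, s = r2 = 1, r1 = 0
M = (n!/n^n) * (4/pi)^s * sqrt(|disc(K)|) = (2!/2^2) * (4/pi)^1 * sqrt(59)
= 0.5 * 1.273240 * 7.681146
= 4.8900

4.8900


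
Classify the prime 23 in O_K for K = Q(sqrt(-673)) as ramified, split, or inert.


K = Q(sqrt(-673)). Since d mod 4 = 3, disc(K) = -2692.
Check p | disc: -2692 mod 23 = 22.
p does not divide disc. Compute Legendre symbol (d/p):
17^((23-1)/2) mod 23 = -1
(d/p) = -1, so p is inert: (p) stays prime with e=1, f=2, g=1.
Therefore p is inert.

inert


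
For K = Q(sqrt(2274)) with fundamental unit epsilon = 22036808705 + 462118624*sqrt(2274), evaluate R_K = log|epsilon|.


epsilon = 22036808705 + 462118624*sqrt(2274)
= 4.4074e+10
R = ln(4.4074e+10)
= 24.5091

24.5091


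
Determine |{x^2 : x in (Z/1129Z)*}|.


For prime p, the number of non-zero quadratic residues is (p-1)/2.
= (1129-1)/2
= 564

564


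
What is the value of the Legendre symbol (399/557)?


p = 557 is prime, so compute (399/557) with the reciprocity algorithm (Jacobi-symbol steps: pull out 2s via (2/n), flip via reciprocity, reduce):
  reciprocity: (399/557) -> +(557/399)
  reduce: (158/399)
  pull out 2: (2/399) = +1  (since 399 mod 8 = 7)
  reciprocity: (79/399) -> -(399/79)
  reduce: (4/79)
  pull out 2: (2/79) = +1  (since 79 mod 8 = 7)
  pull out 2: (2/79) = +1  (since 79 mod 8 = 7)
  (1/79) = 1
Product of signs = -1
(399/557) = -1

-1


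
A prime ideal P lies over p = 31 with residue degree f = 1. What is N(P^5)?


N(P^a) = p^(a*f)
= 31^(5*1)
= 31^5
= 28629151

28629151


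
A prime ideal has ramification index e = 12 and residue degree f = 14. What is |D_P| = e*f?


|D_P| = e * f
= 12 * 14
= 168

168


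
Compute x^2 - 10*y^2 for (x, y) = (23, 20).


x^2 - d*y^2
= 23^2 - 10*20^2
= 529 - 4000
= -3471

-3471


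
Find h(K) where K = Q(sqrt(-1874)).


K = Q(sqrt(-1874)). d mod 4 = 2, so D = disc(K) = 4d = -7496
h(K) equals the number of primitive reduced positive-definite forms (a, b, c) = a*x^2 + b*x*y + c*y^2 with b^2 - 4ac = D,
where reduced means |b| <= a <= c, with b >= 0 whenever |b| = a or a = c, and primitive means gcd(a, b, c) = 1.
Reduced forces 3a^2 <= |D| = 7496, so 1 <= a <= 49; b must have the parity of D, and c = (b^2 - D)/(4a) must be an integer >= a.
Enumerate a = 1..49, b in [-a, a]:
  a=1: (1, 0, 1874)  [1]
  a=2: (2, 0, 937)  [1]
  a=3: (3, -2, 625), (3, 2, 625)  [2]
  a=4: none
  a=5: (5, -2, 375), (5, 2, 375)  [2]
  a=6: (6, -4, 313), (6, 4, 313)  [2]
  a=7: (7, -6, 269), (7, 6, 269)  [2]
  a=8: none
  a=9: (9, -8, 210), (9, 8, 210)  [2]
  a=10: (10, -8, 189), (10, 8, 189)  [2]
  a=11..13: none
  a=14: (14, -8, 135), (14, 8, 135)  [2]
  a=15: (15, -8, 126), (15, -2, 125), (15, 2, 125), (15, 8, 126)  [4]
  a=16: none
  a=17: (17, -16, 114), (17, 16, 114)  [2]
  a=18: (18, -8, 105), (18, 8, 105)  [2]
  a=19: (19, -16, 102), (19, 16, 102)  [2]
  a=20: none
  a=21: (21, -20, 94), (21, -8, 90), (21, 8, 90), (21, 20, 94)  [4]
  a=22: none
  a=23: (23, -18, 85), (23, 18, 85)  [2]
  a=24: none
  a=25: (25, -2, 75), (25, 2, 75)  [2]
  a=26: none
  a=27: (27, -8, 70), (27, 8, 70)  [2]
  a=28..29: none
  a=30: (30, -28, 69), (30, -8, 63), (30, 8, 63), (30, 28, 69)  [4]
  a=31..33: none
  a=34: (34, -16, 57), (34, 16, 57)  [2]
  a=35: (35, -22, 57), (35, -8, 54), (35, 8, 54), (35, 22, 57)  [4]
  a=36..37: none
  a=38: (38, -16, 51), (38, 16, 51)  [2]
  a=39..41: none
  a=42: (42, -20, 47), (42, -8, 45), (42, 8, 45), (42, 20, 47)  [4]
  a=43..44: none
  a=45: (45, -28, 46), (45, 28, 46)  [2]
  a=46..48: none
  a=49: (49, -48, 50), (49, 48, 50)  [2]
Total reduced forms: 1 + 1 + 2 + 2 + 2 + 2 + 2 + 2 + 2 + 4 + 2 + 2 + 2 + 4 + 2 + 2 + 2 + 4 + 2 + 4 + 2 + 4 + 2 + 2 = 56
h = 56

56


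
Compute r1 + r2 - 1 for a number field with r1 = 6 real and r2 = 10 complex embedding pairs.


By Dirichlet's unit theorem:
rank = r1 + r2 - 1
= 6 + 10 - 1
= 15

15


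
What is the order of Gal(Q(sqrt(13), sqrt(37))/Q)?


The 2 square roots of distinct primes are multiplicatively independent over Q,
so [K:Q] = 2^2 and Gal(K/Q) is isomorphic to (Z/2Z)^2.
|Gal| = 2^2 = 4

4


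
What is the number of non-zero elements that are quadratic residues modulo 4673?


For prime p, the number of non-zero quadratic residues is (p-1)/2.
= (4673-1)/2
= 2336

2336


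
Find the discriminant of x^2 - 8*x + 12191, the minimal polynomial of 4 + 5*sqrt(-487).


The element 4 + 5*sqrt(-487) has minimal polynomial:
x^2 - 8*x + 12191
Discriminant = (-8)^2 - 4*(12191)
= 64 - 48764
= -48700

-48700


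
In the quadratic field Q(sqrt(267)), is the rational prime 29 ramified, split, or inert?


K = Q(sqrt(267)). Since d mod 4 = 3, disc(K) = 1068.
Check p | disc: 1068 mod 29 = 24.
p does not divide disc. Compute Legendre symbol (d/p):
6^((29-1)/2) mod 29 = 1
(d/p) = 1, so p splits: (p) = P*P' with e=1, f=1, g=2.
Therefore p is split.

split


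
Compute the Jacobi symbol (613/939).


Compute (613/939) via quadratic reciprocity:
  reciprocity: (613/939) -> +(939/613)
  reduce: (326/613)
  pull out 2: (2/613) = -1  (since 613 mod 8 = 5)
  reciprocity: (163/613) -> +(613/163)
  reduce: (124/163)
  pull out 2: (2/163) = -1  (since 163 mod 8 = 3)
  pull out 2: (2/163) = -1  (since 163 mod 8 = 3)
  reciprocity: (31/163) -> -(163/31)
  reduce: (8/31)
  pull out 2: (2/31) = +1  (since 31 mod 8 = 7)
  pull out 2: (2/31) = +1  (since 31 mod 8 = 7)
  pull out 2: (2/31) = +1  (since 31 mod 8 = 7)
  (1/31) = 1
Product of signs = 1

1


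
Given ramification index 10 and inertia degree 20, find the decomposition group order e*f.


|D_P| = e * f
= 10 * 20
= 200

200


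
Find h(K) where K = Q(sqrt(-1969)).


K = Q(sqrt(-1969)). d mod 4 = 3, so D = disc(K) = 4d = -7876
h(K) equals the number of primitive reduced positive-definite forms (a, b, c) = a*x^2 + b*x*y + c*y^2 with b^2 - 4ac = D,
where reduced means |b| <= a <= c, with b >= 0 whenever |b| = a or a = c, and primitive means gcd(a, b, c) = 1.
Reduced forces 3a^2 <= |D| = 7876, so 1 <= a <= 51; b must have the parity of D, and c = (b^2 - D)/(4a) must be an integer >= a.
Enumerate a = 1..51, b in [-a, a]:
  a=1: (1, 0, 1969)  [1]
  a=2: (2, 2, 985)  [1]
  a=3..4: none
  a=5: (5, -2, 394), (5, 2, 394)  [2]
  a=6..9: none
  a=10: (10, -2, 197), (10, 2, 197)  [2]
  a=11: (11, 0, 179)  [1]
  a=12..18: none
  a=19: (19, -16, 107), (19, 16, 107)  [2]
  a=20..21: none
  a=22: (22, 22, 95)  [1]
  a=23: (23, -6, 86), (23, 6, 86)  [2]
  a=24: none
  a=25: (25, -18, 82), (25, 18, 82)  [2]
  a=26..37: none
  a=38: (38, -22, 55), (38, 22, 55)  [2]
  a=39..40: none
  a=41: (41, -18, 50), (41, 18, 50)  [2]
  a=42: none
  a=43: (43, -6, 46), (43, 6, 46)  [2]
  a=44..51: none
Total reduced forms: 1 + 1 + 2 + 2 + 1 + 2 + 1 + 2 + 2 + 2 + 2 + 2 = 20
h = 20

20


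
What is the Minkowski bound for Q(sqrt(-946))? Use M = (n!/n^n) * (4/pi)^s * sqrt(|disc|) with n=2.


d = -946, d mod 4 = 2, so disc(K) = 4d = -3784; |disc(K)| = 3784
Imaginary quadratic field, so n = 2, s = r2 = 1, r1 = 0
M = (n!/n^n) * (4/pi)^s * sqrt(|disc(K)|) = (2!/2^2) * (4/pi)^1 * sqrt(3784)
= 0.5 * 1.273240 * 61.514226
= 39.1612

39.1612


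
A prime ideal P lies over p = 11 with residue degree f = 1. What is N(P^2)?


N(P^a) = p^(a*f)
= 11^(2*1)
= 11^2
= 121

121


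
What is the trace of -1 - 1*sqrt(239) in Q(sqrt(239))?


Tr(a + b*sqrt(d)) = (a + b*sqrt(d)) + (a - b*sqrt(d)) = 2a
= 2 * (-1)
= -2

-2


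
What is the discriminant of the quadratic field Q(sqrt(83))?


For K = Q(sqrt(d)) with d squarefree: disc(K) = d if d = 1 mod 4, and disc(K) = 4d if d = 2 or 3 mod 4.
Here d = 83, and d mod 4 = 3.
d = 3 mod 4, not 1 (O_K = Z[sqrt(d)]), so disc(K) = 4d = 4 * (83) = 332

332


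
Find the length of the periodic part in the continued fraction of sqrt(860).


Run the CF algorithm for sqrt(860).
a_0 = floor(sqrt(860)) = 29; set m_0=0, q_0=1.
Recurrence: m' = q*a - m,  q' = (d - m'^2)/q,  a' = floor((a_0 + m')/q').
  step 1: m=29, q=19, a=3
  step 2: m=28, q=4, a=14
  step 3: m=28, q=19, a=3
  step 4: m=29, q=1, a=58
a_4 = 2*a_0 = 58, so the period closes here.
sqrt(860) = [29; 3, 14, 3, 58]
Period length = 4

4


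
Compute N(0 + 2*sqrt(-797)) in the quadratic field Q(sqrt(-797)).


N(a + b*sqrt(d)) = a^2 - d*b^2
= (0)^2 - (-797)*(2)^2
= 0 + 3188
= 3188

3188


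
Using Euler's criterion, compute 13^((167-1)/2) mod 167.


p = 167 is prime and the exponent is (p-1)/2 = 83, so by Euler's criterion 13^83 = (13/167) = +1 or -1 mod 167.
Compute by square-and-multiply:
  83 = 64 + 16 + 2 + 1 (binary 1010011)
  Repeated squaring mod 167: 13^1 = 13, 13^2 = 2, 13^4 = 4, 13^8 = 16, 13^16 = 89, 13^32 = 72, 13^64 = 7
  13^83 = 13^64 * 13^16 * 13^2 * 13^1 = 7 * 89 * 2 * 13 mod 167
    7 * 89 = 623 = 122 mod 167
    122 * 2 = 244 = 77 mod 167
    77 * 13 = 1001 = 166 mod 167
  13^83 = 166 mod 167
Result 166 = p - 1 = -1 mod 167: 13 is a quadratic non-residue mod 167. As a residue in [0, p-1] the value is 166.
13^83 mod 167 = 166

166


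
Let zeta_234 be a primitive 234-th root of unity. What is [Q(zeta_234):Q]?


The degree equals Euler's totient phi(234).
234 = 2 * 3^2 * 13
phi(234) = 72

72


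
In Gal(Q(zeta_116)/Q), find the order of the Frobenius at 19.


The Frobenius at p in Gal(Q(zeta_n)/Q) = (Z/nZ)* is the class of p, so its order is ord_116(19), the smallest k >= 1 with 19^k = 1 mod 116.
n = 116 = 2^2 * 29, phi(116) = 56; the order divides phi(n).
Divisors of 56: 1, 2, 4, 7, 8, 14, 28, 56
Repeated squaring mod 116: 19^1 = 19, 19^2 = 13, 19^4 = 53, 19^8 = 25, 19^16 = 45, 19^32 = 53
Test divisors in increasing order:
  k=1: 19^1 = 19 mod 116
  k=2: 19^2 = 13 mod 116
  k=4: 19^4 = 53 mod 116
  k=7: 19^7 = 53 * 13 * 19 = 99 mod 116
  k=8: 19^8 = 25 mod 116
  k=14: 19^14 = 25 * 53 * 13 = 57 mod 116
  k=28: 19^28 = 45 * 25 * 53 = 1 mod 116  <- first divisor giving 1
Order = 28

28


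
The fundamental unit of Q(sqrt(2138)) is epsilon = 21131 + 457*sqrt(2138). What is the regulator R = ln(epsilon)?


epsilon = 21131 + 457*sqrt(2138)
= 42262.0000
R = ln(42262.0000)
= 10.6516

10.6516


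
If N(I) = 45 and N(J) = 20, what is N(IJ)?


N(IJ) = N(I) * N(J)
= 45 * 20
= 900

900


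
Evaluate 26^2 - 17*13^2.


x^2 - d*y^2
= 26^2 - 17*13^2
= 676 - 2873
= -2197

-2197


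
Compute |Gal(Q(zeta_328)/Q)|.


|Gal(Q(zeta_328)/Q)| = phi(328)
= 160

160


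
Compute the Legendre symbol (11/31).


p = 31 is prime, so compute (11/31) with the reciprocity algorithm (Jacobi-symbol steps: pull out 2s via (2/n), flip via reciprocity, reduce):
  reciprocity: (11/31) -> -(31/11)
  reduce: (9/11)
  reciprocity: (9/11) -> +(11/9)
  reduce: (2/9)
  pull out 2: (2/9) = +1  (since 9 mod 8 = 1)
  (1/9) = 1
Product of signs = -1
(11/31) = -1

-1


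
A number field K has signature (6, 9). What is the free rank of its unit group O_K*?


By Dirichlet's unit theorem:
rank = r1 + r2 - 1
= 6 + 9 - 1
= 14

14


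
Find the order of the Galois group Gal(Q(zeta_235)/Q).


|Gal(Q(zeta_235)/Q)| = phi(235)
= 184

184


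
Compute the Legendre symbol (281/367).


p = 367 is prime, so compute (281/367) with the reciprocity algorithm (Jacobi-symbol steps: pull out 2s via (2/n), flip via reciprocity, reduce):
  reciprocity: (281/367) -> +(367/281)
  reduce: (86/281)
  pull out 2: (2/281) = +1  (since 281 mod 8 = 1)
  reciprocity: (43/281) -> +(281/43)
  reduce: (23/43)
  reciprocity: (23/43) -> -(43/23)
  reduce: (20/23)
  pull out 2: (2/23) = +1  (since 23 mod 8 = 7)
  pull out 2: (2/23) = +1  (since 23 mod 8 = 7)
  reciprocity: (5/23) -> +(23/5)
  reduce: (3/5)
  reciprocity: (3/5) -> +(5/3)
  reduce: (2/3)
  pull out 2: (2/3) = -1  (since 3 mod 8 = 3)
  (1/3) = 1
Product of signs = 1
(281/367) = 1

1


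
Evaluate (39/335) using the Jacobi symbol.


Compute (39/335) via quadratic reciprocity:
  reciprocity: (39/335) -> -(335/39)
  reduce: (23/39)
  reciprocity: (23/39) -> -(39/23)
  reduce: (16/23)
  pull out 2: (2/23) = +1  (since 23 mod 8 = 7)
  pull out 2: (2/23) = +1  (since 23 mod 8 = 7)
  pull out 2: (2/23) = +1  (since 23 mod 8 = 7)
  pull out 2: (2/23) = +1  (since 23 mod 8 = 7)
  (1/23) = 1
Product of signs = 1

1


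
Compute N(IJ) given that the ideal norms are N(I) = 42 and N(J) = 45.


N(IJ) = N(I) * N(J)
= 42 * 45
= 1890

1890


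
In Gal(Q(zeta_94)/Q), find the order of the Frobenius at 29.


The Frobenius at p in Gal(Q(zeta_n)/Q) = (Z/nZ)* is the class of p, so its order is ord_94(29), the smallest k >= 1 with 29^k = 1 mod 94.
n = 94 = 2 * 47, phi(94) = 46; the order divides phi(n).
Divisors of 46: 1, 2, 23, 46
Repeated squaring mod 94: 29^1 = 29, 29^2 = 89, 29^4 = 25, 29^8 = 61, 29^16 = 55, 29^32 = 17
Test divisors in increasing order:
  k=1: 29^1 = 29 mod 94
  k=2: 29^2 = 89 mod 94
  k=23: 29^23 = 55 * 25 * 89 * 29 = 93 mod 94
  k=46: 29^46 = 17 * 61 * 25 * 89 = 1 mod 94  <- first divisor giving 1
Order = 46

46


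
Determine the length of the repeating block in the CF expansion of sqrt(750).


Run the CF algorithm for sqrt(750).
a_0 = floor(sqrt(750)) = 27; set m_0=0, q_0=1.
Recurrence: m' = q*a - m,  q' = (d - m'^2)/q,  a' = floor((a_0 + m')/q').
  step 1: m=27, q=21, a=2
  step 2: m=15, q=25, a=1
  step 3: m=10, q=26, a=1
  step 4: m=16, q=19, a=2
  step 5: m=22, q=14, a=3
  step 6: m=20, q=25, a=1
  step 7: m=5, q=29, a=1
  step 8: m=24, q=6, a=8
  step 9: m=24, q=29, a=1
  step 10: m=5, q=25, a=1
  step 11: m=20, q=14, a=3
  step 12: m=22, q=19, a=2
  step 13: m=16, q=26, a=1
  step 14: m=10, q=25, a=1
  step 15: m=15, q=21, a=2
  step 16: m=27, q=1, a=54
a_16 = 2*a_0 = 54, so the period closes here.
sqrt(750) = [27; 2, 1, 1, 2, 3, 1, 1, 8, 1, 1, 3, 2, 1, 1, 2, 54]
Period length = 16

16


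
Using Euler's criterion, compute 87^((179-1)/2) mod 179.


p = 179 is prime and the exponent is (p-1)/2 = 89, so by Euler's criterion 87^89 = (87/179) = +1 or -1 mod 179.
Compute by square-and-multiply:
  89 = 64 + 16 + 8 + 1 (binary 1011001)
  Repeated squaring mod 179: 87^1 = 87, 87^2 = 51, 87^4 = 95, 87^8 = 75, 87^16 = 76, 87^32 = 48, 87^64 = 156
  87^89 = 87^64 * 87^16 * 87^8 * 87^1 = 156 * 76 * 75 * 87 mod 179
    156 * 76 = 11856 = 42 mod 179
    42 * 75 = 3150 = 107 mod 179
    107 * 87 = 9309 = 1 mod 179
  87^89 = 1 mod 179
Result 1: 87 is a quadratic residue mod 179.
87^89 mod 179 = 1

1


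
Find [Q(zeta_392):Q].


The degree equals Euler's totient phi(392).
392 = 2^3 * 7^2
phi(392) = 168

168


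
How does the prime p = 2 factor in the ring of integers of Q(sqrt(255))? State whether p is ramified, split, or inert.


K = Q(sqrt(255)). Since d mod 4 = 3, disc(K) = 1020.
Check p | disc: 1020 mod 2 = 0.
p divides disc, so p ramifies: (p) = P^2 with e=2, f=1, g=1.
Therefore p is ramified.

ramified


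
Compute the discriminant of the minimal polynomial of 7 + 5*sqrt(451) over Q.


The element 7 + 5*sqrt(451) has minimal polynomial:
x^2 - 14*x - 11226
Discriminant = (-14)^2 - 4*(-11226)
= 196 + 44904
= 45100

45100


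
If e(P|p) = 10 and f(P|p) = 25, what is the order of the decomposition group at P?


|D_P| = e * f
= 10 * 25
= 250

250


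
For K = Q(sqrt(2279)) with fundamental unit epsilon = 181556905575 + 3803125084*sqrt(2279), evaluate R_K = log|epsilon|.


epsilon = 181556905575 + 3803125084*sqrt(2279)
= 3.6311e+11
R = ln(3.6311e+11)
= 26.6180

26.6180


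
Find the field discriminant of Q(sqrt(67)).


For K = Q(sqrt(d)) with d squarefree: disc(K) = d if d = 1 mod 4, and disc(K) = 4d if d = 2 or 3 mod 4.
Here d = 67, and d mod 4 = 3.
d = 3 mod 4, not 1 (O_K = Z[sqrt(d)]), so disc(K) = 4d = 4 * (67) = 268

268


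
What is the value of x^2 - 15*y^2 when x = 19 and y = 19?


x^2 - d*y^2
= 19^2 - 15*19^2
= 361 - 5415
= -5054

-5054


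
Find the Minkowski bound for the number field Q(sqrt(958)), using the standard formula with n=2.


d = 958, d mod 4 = 2, so disc(K) = 4d = 3832; |disc(K)| = 3832
Real quadratic field, so n = 2, s = r2 = 0, r1 = 2
M = (n!/n^n) * (4/pi)^s * sqrt(|disc(K)|) = (2!/2^2) * (4/pi)^0 * sqrt(3832)
= 0.5 * 1.000000 * 61.903150
= 30.9516

30.9516


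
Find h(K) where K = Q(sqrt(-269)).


K = Q(sqrt(-269)). d mod 4 = 3, so D = disc(K) = 4d = -1076
h(K) equals the number of primitive reduced positive-definite forms (a, b, c) = a*x^2 + b*x*y + c*y^2 with b^2 - 4ac = D,
where reduced means |b| <= a <= c, with b >= 0 whenever |b| = a or a = c, and primitive means gcd(a, b, c) = 1.
Reduced forces 3a^2 <= |D| = 1076, so 1 <= a <= 18; b must have the parity of D, and c = (b^2 - D)/(4a) must be an integer >= a.
Enumerate a = 1..18, b in [-a, a]:
  a=1: (1, 0, 269)  [1]
  a=2: (2, 2, 135)  [1]
  a=3: (3, -2, 90), (3, 2, 90)  [2]
  a=4: none
  a=5: (5, -2, 54), (5, 2, 54)  [2]
  a=6: (6, -2, 45), (6, 2, 45)  [2]
  a=7: (7, -4, 39), (7, 4, 39)  [2]
  a=8: none
  a=9: (9, -2, 30), (9, 2, 30)  [2]
  a=10: (10, -2, 27), (10, 2, 27)  [2]
  a=11..12: none
  a=13: (13, -4, 21), (13, 4, 21)  [2]
  a=14: (14, -10, 21), (14, 10, 21)  [2]
  a=15: (15, -8, 19), (15, -2, 18), (15, 2, 18), (15, 8, 19)  [4]
  a=16..18: none
Total reduced forms: 1 + 1 + 2 + 2 + 2 + 2 + 2 + 2 + 2 + 2 + 4 = 22
h = 22

22


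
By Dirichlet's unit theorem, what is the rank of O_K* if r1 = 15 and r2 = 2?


By Dirichlet's unit theorem:
rank = r1 + r2 - 1
= 15 + 2 - 1
= 16

16


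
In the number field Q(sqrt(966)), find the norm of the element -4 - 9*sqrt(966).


N(a + b*sqrt(d)) = a^2 - d*b^2
= (-4)^2 - (966)*(-9)^2
= 16 - 78246
= -78230

-78230


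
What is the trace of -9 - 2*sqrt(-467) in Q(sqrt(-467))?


Tr(a + b*sqrt(d)) = (a + b*sqrt(d)) + (a - b*sqrt(d)) = 2a
= 2 * (-9)
= -18

-18


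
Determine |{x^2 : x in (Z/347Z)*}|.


For prime p, the number of non-zero quadratic residues is (p-1)/2.
= (347-1)/2
= 173

173


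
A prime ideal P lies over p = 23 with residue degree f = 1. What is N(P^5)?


N(P^a) = p^(a*f)
= 23^(5*1)
= 23^5
= 6436343

6436343


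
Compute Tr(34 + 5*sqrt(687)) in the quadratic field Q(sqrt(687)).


Tr(a + b*sqrt(d)) = (a + b*sqrt(d)) + (a - b*sqrt(d)) = 2a
= 2 * (34)
= 68

68


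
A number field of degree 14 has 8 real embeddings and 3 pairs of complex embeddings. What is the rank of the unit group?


By Dirichlet's unit theorem:
rank = r1 + r2 - 1
= 8 + 3 - 1
= 10

10


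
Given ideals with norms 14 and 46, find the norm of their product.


N(IJ) = N(I) * N(J)
= 14 * 46
= 644

644


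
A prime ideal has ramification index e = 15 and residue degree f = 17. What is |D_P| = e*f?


|D_P| = e * f
= 15 * 17
= 255

255


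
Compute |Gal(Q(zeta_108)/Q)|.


|Gal(Q(zeta_108)/Q)| = phi(108)
= 36

36


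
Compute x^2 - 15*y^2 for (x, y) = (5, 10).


x^2 - d*y^2
= 5^2 - 15*10^2
= 25 - 1500
= -1475

-1475


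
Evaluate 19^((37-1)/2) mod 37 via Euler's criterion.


p = 37 is prime and the exponent is (p-1)/2 = 18, so by Euler's criterion 19^18 = (19/37) = +1 or -1 mod 37.
Compute by square-and-multiply:
  18 = 16 + 2 (binary 10010)
  Repeated squaring mod 37: 19^1 = 19, 19^2 = 28, 19^4 = 7, 19^8 = 12, 19^16 = 33
  19^18 = 19^16 * 19^2 = 33 * 28 mod 37
    33 * 28 = 924 = 36 mod 37
  19^18 = 36 mod 37
Result 36 = p - 1 = -1 mod 37: 19 is a quadratic non-residue mod 37. As a residue in [0, p-1] the value is 36.
19^18 mod 37 = 36

36


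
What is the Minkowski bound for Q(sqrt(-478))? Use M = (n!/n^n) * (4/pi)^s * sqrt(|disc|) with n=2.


d = -478, d mod 4 = 2, so disc(K) = 4d = -1912; |disc(K)| = 1912
Imaginary quadratic field, so n = 2, s = r2 = 1, r1 = 0
M = (n!/n^n) * (4/pi)^s * sqrt(|disc(K)|) = (2!/2^2) * (4/pi)^1 * sqrt(1912)
= 0.5 * 1.273240 * 43.726422
= 27.8371

27.8371


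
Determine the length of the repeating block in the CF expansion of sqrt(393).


Run the CF algorithm for sqrt(393).
a_0 = floor(sqrt(393)) = 19; set m_0=0, q_0=1.
Recurrence: m' = q*a - m,  q' = (d - m'^2)/q,  a' = floor((a_0 + m')/q').
  step 1: m=19, q=32, a=1
  step 2: m=13, q=7, a=4
  step 3: m=15, q=24, a=1
  step 4: m=9, q=13, a=2
  step 5: m=17, q=8, a=4
  step 6: m=15, q=21, a=1
  step 7: m=6, q=17, a=1
  step 8: m=11, q=16, a=1
  step 9: m=5, q=23, a=1
  step 10: m=18, q=3, a=12
  step 11: m=18, q=23, a=1
  step 12: m=5, q=16, a=1
  step 13: m=11, q=17, a=1
  step 14: m=6, q=21, a=1
  step 15: m=15, q=8, a=4
  step 16: m=17, q=13, a=2
  step 17: m=9, q=24, a=1
  step 18: m=15, q=7, a=4
  step 19: m=13, q=32, a=1
  step 20: m=19, q=1, a=38
a_20 = 2*a_0 = 38, so the period closes here.
sqrt(393) = [19; 1, 4, 1, 2, 4, 1, 1, 1, 1, 12, 1, 1, 1, 1, 4, 2, 1, 4, 1, 38]
Period length = 20

20


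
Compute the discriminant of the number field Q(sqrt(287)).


For K = Q(sqrt(d)) with d squarefree: disc(K) = d if d = 1 mod 4, and disc(K) = 4d if d = 2 or 3 mod 4.
Here d = 287, and d mod 4 = 3.
d = 3 mod 4, not 1 (O_K = Z[sqrt(d)]), so disc(K) = 4d = 4 * (287) = 1148

1148


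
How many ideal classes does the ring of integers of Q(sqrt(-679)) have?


K = Q(sqrt(-679)). d mod 4 = 1, so D = disc(K) = d = -679
h(K) equals the number of primitive reduced positive-definite forms (a, b, c) = a*x^2 + b*x*y + c*y^2 with b^2 - 4ac = D,
where reduced means |b| <= a <= c, with b >= 0 whenever |b| = a or a = c, and primitive means gcd(a, b, c) = 1.
Reduced forces 3a^2 <= |D| = 679, so 1 <= a <= 15; b must have the parity of D, and c = (b^2 - D)/(4a) must be an integer >= a.
Enumerate a = 1..15, b in [-a, a]:
  a=1: (1, 1, 170)  [1]
  a=2: (2, -1, 85), (2, 1, 85)  [2]
  a=3: none
  a=4: (4, -3, 43), (4, 3, 43)  [2]
  a=5: (5, -1, 34), (5, 1, 34)  [2]
  a=6: none
  a=7: (7, 7, 26)  [1]
  a=8: (8, -5, 22), (8, 5, 22)  [2]
  a=9: none
  a=10: (10, -9, 19), (10, -1, 17), (10, 1, 17), (10, 9, 19)  [4]
  a=11: (11, -5, 16), (11, 5, 16)  [2]
  a=12: none
  a=13: (13, -7, 14), (13, 7, 14)  [2]
  a=14..15: none
Total reduced forms: 1 + 2 + 2 + 2 + 1 + 2 + 4 + 2 + 2 = 18
h = 18

18


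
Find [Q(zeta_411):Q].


The degree equals Euler's totient phi(411).
411 = 3 * 137
phi(411) = 272

272


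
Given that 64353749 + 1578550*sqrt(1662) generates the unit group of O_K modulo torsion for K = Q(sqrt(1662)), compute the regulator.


epsilon = 64353749 + 1578550*sqrt(1662)
= 1.2871e+08
R = ln(1.2871e+08)
= 18.6731

18.6731


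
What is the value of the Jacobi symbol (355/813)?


Compute (355/813) via quadratic reciprocity:
  reciprocity: (355/813) -> +(813/355)
  reduce: (103/355)
  reciprocity: (103/355) -> -(355/103)
  reduce: (46/103)
  pull out 2: (2/103) = +1  (since 103 mod 8 = 7)
  reciprocity: (23/103) -> -(103/23)
  reduce: (11/23)
  reciprocity: (11/23) -> -(23/11)
  reduce: (1/11)
  (1/11) = 1
Product of signs = -1

-1


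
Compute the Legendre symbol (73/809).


p = 809 is prime, so compute (73/809) with the reciprocity algorithm (Jacobi-symbol steps: pull out 2s via (2/n), flip via reciprocity, reduce):
  reciprocity: (73/809) -> +(809/73)
  reduce: (6/73)
  pull out 2: (2/73) = +1  (since 73 mod 8 = 1)
  reciprocity: (3/73) -> +(73/3)
  reduce: (1/3)
  (1/3) = 1
Product of signs = 1
(73/809) = 1

1


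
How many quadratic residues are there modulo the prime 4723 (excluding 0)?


For prime p, the number of non-zero quadratic residues is (p-1)/2.
= (4723-1)/2
= 2361

2361


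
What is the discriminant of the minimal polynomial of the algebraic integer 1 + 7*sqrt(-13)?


The element 1 + 7*sqrt(-13) has minimal polynomial:
x^2 - 2*x + 638
Discriminant = (-2)^2 - 4*(638)
= 4 - 2552
= -2548

-2548


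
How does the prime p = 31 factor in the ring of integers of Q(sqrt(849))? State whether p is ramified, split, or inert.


K = Q(sqrt(849)). Since d mod 4 = 1, disc(K) = 849.
Check p | disc: 849 mod 31 = 12.
p does not divide disc. Compute Legendre symbol (d/p):
12^((31-1)/2) mod 31 = -1
(d/p) = -1, so p is inert: (p) stays prime with e=1, f=2, g=1.
Therefore p is inert.

inert


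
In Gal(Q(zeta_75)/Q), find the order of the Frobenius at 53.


The Frobenius at p in Gal(Q(zeta_n)/Q) = (Z/nZ)* is the class of p, so its order is ord_75(53), the smallest k >= 1 with 53^k = 1 mod 75.
n = 75 = 3 * 5^2, phi(75) = 40; the order divides phi(n).
Divisors of 40: 1, 2, 4, 5, 8, 10, 20, 40
Repeated squaring mod 75: 53^1 = 53, 53^2 = 34, 53^4 = 31, 53^8 = 61, 53^16 = 46, 53^32 = 16
Test divisors in increasing order:
  k=1: 53^1 = 53 mod 75
  k=2: 53^2 = 34 mod 75
  k=4: 53^4 = 31 mod 75
  k=5: 53^5 = 31 * 53 = 68 mod 75
  k=8: 53^8 = 61 mod 75
  k=10: 53^10 = 61 * 34 = 49 mod 75
  k=20: 53^20 = 46 * 31 = 1 mod 75  <- first divisor giving 1
Order = 20

20


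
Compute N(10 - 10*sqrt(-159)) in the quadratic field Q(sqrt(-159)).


N(a + b*sqrt(d)) = a^2 - d*b^2
= (10)^2 - (-159)*(-10)^2
= 100 + 15900
= 16000

16000


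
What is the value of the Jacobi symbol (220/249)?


Compute (220/249) via quadratic reciprocity:
  pull out 2: (2/249) = +1  (since 249 mod 8 = 1)
  pull out 2: (2/249) = +1  (since 249 mod 8 = 1)
  reciprocity: (55/249) -> +(249/55)
  reduce: (29/55)
  reciprocity: (29/55) -> +(55/29)
  reduce: (26/29)
  pull out 2: (2/29) = -1  (since 29 mod 8 = 5)
  reciprocity: (13/29) -> +(29/13)
  reduce: (3/13)
  reciprocity: (3/13) -> +(13/3)
  reduce: (1/3)
  (1/3) = 1
Product of signs = -1

-1


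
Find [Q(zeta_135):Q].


The degree equals Euler's totient phi(135).
135 = 3^3 * 5
phi(135) = 72

72


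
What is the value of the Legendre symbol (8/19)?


p = 19 is prime, so compute (8/19) with the reciprocity algorithm (Jacobi-symbol steps: pull out 2s via (2/n), flip via reciprocity, reduce):
  pull out 2: (2/19) = -1  (since 19 mod 8 = 3)
  pull out 2: (2/19) = -1  (since 19 mod 8 = 3)
  pull out 2: (2/19) = -1  (since 19 mod 8 = 3)
  (1/19) = 1
Product of signs = -1
(8/19) = -1

-1


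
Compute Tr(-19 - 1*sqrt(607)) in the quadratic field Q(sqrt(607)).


Tr(a + b*sqrt(d)) = (a + b*sqrt(d)) + (a - b*sqrt(d)) = 2a
= 2 * (-19)
= -38

-38


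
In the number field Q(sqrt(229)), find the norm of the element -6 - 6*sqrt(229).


N(a + b*sqrt(d)) = a^2 - d*b^2
= (-6)^2 - (229)*(-6)^2
= 36 - 8244
= -8208

-8208


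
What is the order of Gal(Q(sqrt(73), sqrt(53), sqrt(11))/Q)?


The 3 square roots of distinct primes are multiplicatively independent over Q,
so [K:Q] = 2^3 and Gal(K/Q) is isomorphic to (Z/2Z)^3.
|Gal| = 2^3 = 8

8


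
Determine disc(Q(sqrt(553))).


For K = Q(sqrt(d)) with d squarefree: disc(K) = d if d = 1 mod 4, and disc(K) = 4d if d = 2 or 3 mod 4.
Here d = 553, and d mod 4 = 1.
d = 1 mod 4 (O_K = Z[(1+sqrt(d))/2]), so disc(K) = d = 553

553


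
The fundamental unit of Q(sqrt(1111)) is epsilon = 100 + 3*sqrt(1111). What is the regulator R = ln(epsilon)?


epsilon = 100 + 3*sqrt(1111)
= 199.9950
R = ln(199.9950)
= 5.2983

5.2983


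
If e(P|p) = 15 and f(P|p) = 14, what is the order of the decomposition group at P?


|D_P| = e * f
= 15 * 14
= 210

210


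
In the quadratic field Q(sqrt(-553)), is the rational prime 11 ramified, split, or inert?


K = Q(sqrt(-553)). Since d mod 4 = 3, disc(K) = -2212.
Check p | disc: -2212 mod 11 = 10.
p does not divide disc. Compute Legendre symbol (d/p):
8^((11-1)/2) mod 11 = -1
(d/p) = -1, so p is inert: (p) stays prime with e=1, f=2, g=1.
Therefore p is inert.

inert


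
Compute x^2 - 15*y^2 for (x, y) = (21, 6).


x^2 - d*y^2
= 21^2 - 15*6^2
= 441 - 540
= -99

-99


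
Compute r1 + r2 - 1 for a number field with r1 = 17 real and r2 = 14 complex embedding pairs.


By Dirichlet's unit theorem:
rank = r1 + r2 - 1
= 17 + 14 - 1
= 30

30


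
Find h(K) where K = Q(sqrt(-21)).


K = Q(sqrt(-21)). d mod 4 = 3, so D = disc(K) = 4d = -84
h(K) equals the number of primitive reduced positive-definite forms (a, b, c) = a*x^2 + b*x*y + c*y^2 with b^2 - 4ac = D,
where reduced means |b| <= a <= c, with b >= 0 whenever |b| = a or a = c, and primitive means gcd(a, b, c) = 1.
Reduced forces 3a^2 <= |D| = 84, so 1 <= a <= 5; b must have the parity of D, and c = (b^2 - D)/(4a) must be an integer >= a.
Enumerate a = 1..5, b in [-a, a]:
  a=1: (1, 0, 21)  [1]
  a=2: (2, 2, 11)  [1]
  a=3: (3, 0, 7)  [1]
  a=4: none
  a=5: (5, 4, 5)  [1]
Total reduced forms: 1 + 1 + 1 + 1 = 4
h = 4

4


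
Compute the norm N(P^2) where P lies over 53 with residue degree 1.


N(P^a) = p^(a*f)
= 53^(2*1)
= 53^2
= 2809

2809


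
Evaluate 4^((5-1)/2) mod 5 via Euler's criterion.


p = 5 is prime and the exponent is (p-1)/2 = 2, so by Euler's criterion 4^2 = (4/5) = +1 or -1 mod 5.
Compute by square-and-multiply:
  2 = 2 (binary 10)
  Repeated squaring mod 5: 4^1 = 4, 4^2 = 1
  4^2 = 1 mod 5
Result 1: 4 is a quadratic residue mod 5.
4^2 mod 5 = 1

1


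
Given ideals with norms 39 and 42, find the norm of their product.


N(IJ) = N(I) * N(J)
= 39 * 42
= 1638

1638


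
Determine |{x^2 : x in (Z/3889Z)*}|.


For prime p, the number of non-zero quadratic residues is (p-1)/2.
= (3889-1)/2
= 1944

1944


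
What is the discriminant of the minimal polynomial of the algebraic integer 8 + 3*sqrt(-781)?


The element 8 + 3*sqrt(-781) has minimal polynomial:
x^2 - 16*x + 7093
Discriminant = (-16)^2 - 4*(7093)
= 256 - 28372
= -28116

-28116


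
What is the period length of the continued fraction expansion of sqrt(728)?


Run the CF algorithm for sqrt(728).
a_0 = floor(sqrt(728)) = 26; set m_0=0, q_0=1.
Recurrence: m' = q*a - m,  q' = (d - m'^2)/q,  a' = floor((a_0 + m')/q').
  step 1: m=26, q=52, a=1
  step 2: m=26, q=1, a=52
a_2 = 2*a_0 = 52, so the period closes here.
sqrt(728) = [26; 1, 52]
Period length = 2

2


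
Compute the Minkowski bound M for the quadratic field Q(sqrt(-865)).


d = -865, d mod 4 = 3, so disc(K) = 4d = -3460; |disc(K)| = 3460
Imaginary quadratic field, so n = 2, s = r2 = 1, r1 = 0
M = (n!/n^n) * (4/pi)^s * sqrt(|disc(K)|) = (2!/2^2) * (4/pi)^1 * sqrt(3460)
= 0.5 * 1.273240 * 58.821765
= 37.4471

37.4471


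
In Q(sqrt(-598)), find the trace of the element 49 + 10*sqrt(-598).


Tr(a + b*sqrt(d)) = (a + b*sqrt(d)) + (a - b*sqrt(d)) = 2a
= 2 * (49)
= 98

98


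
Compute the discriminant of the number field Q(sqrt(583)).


For K = Q(sqrt(d)) with d squarefree: disc(K) = d if d = 1 mod 4, and disc(K) = 4d if d = 2 or 3 mod 4.
Here d = 583, and d mod 4 = 3.
d = 3 mod 4, not 1 (O_K = Z[sqrt(d)]), so disc(K) = 4d = 4 * (583) = 2332

2332


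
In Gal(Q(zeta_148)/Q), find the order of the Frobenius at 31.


The Frobenius at p in Gal(Q(zeta_n)/Q) = (Z/nZ)* is the class of p, so its order is ord_148(31), the smallest k >= 1 with 31^k = 1 mod 148.
n = 148 = 2^2 * 37, phi(148) = 72; the order divides phi(n).
Divisors of 72: 1, 2, 3, 4, 6, 8, 9, 12, 18, 24, 36, 72
Repeated squaring mod 148: 31^1 = 31, 31^2 = 73, 31^4 = 1, 31^8 = 1, 31^16 = 1, 31^32 = 1, 31^64 = 1
Test divisors in increasing order:
  k=1: 31^1 = 31 mod 148
  k=2: 31^2 = 73 mod 148
  k=3: 31^3 = 73 * 31 = 43 mod 148
  k=4: 31^4 = 1 mod 148  <- first divisor giving 1
Order = 4

4


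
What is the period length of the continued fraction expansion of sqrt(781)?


Run the CF algorithm for sqrt(781).
a_0 = floor(sqrt(781)) = 27; set m_0=0, q_0=1.
Recurrence: m' = q*a - m,  q' = (d - m'^2)/q,  a' = floor((a_0 + m')/q').
  step 1: m=27, q=52, a=1
  step 2: m=25, q=3, a=17
  step 3: m=26, q=35, a=1
  step 4: m=9, q=20, a=1
  step 5: m=11, q=33, a=1
  step 6: m=22, q=9, a=5
  step 7: m=23, q=28, a=1
  step 8: m=5, q=27, a=1
  step 9: m=22, q=11, a=4
  step 10: m=22, q=27, a=1
  step 11: m=5, q=28, a=1
  step 12: m=23, q=9, a=5
  step 13: m=22, q=33, a=1
  step 14: m=11, q=20, a=1
  step 15: m=9, q=35, a=1
  step 16: m=26, q=3, a=17
  step 17: m=25, q=52, a=1
  step 18: m=27, q=1, a=54
a_18 = 2*a_0 = 54, so the period closes here.
sqrt(781) = [27; 1, 17, 1, 1, 1, 5, 1, 1, 4, 1, 1, 5, 1, 1, 1, 17, 1, 54]
Period length = 18

18


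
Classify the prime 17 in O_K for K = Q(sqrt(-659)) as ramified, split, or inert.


K = Q(sqrt(-659)). Since d mod 4 = 1, disc(K) = -659.
Check p | disc: -659 mod 17 = 4.
p does not divide disc. Compute Legendre symbol (d/p):
4^((17-1)/2) mod 17 = 1
(d/p) = 1, so p splits: (p) = P*P' with e=1, f=1, g=2.
Therefore p is split.

split


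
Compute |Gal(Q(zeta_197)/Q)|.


|Gal(Q(zeta_197)/Q)| = phi(197)
= 196

196


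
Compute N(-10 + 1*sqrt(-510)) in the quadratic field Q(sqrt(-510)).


N(a + b*sqrt(d)) = a^2 - d*b^2
= (-10)^2 - (-510)*(1)^2
= 100 + 510
= 610

610


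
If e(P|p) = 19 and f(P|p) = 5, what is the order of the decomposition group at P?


|D_P| = e * f
= 19 * 5
= 95

95


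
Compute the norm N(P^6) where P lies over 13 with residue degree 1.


N(P^a) = p^(a*f)
= 13^(6*1)
= 13^6
= 4826809

4826809


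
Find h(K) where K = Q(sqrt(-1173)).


K = Q(sqrt(-1173)). d mod 4 = 3, so D = disc(K) = 4d = -4692
h(K) equals the number of primitive reduced positive-definite forms (a, b, c) = a*x^2 + b*x*y + c*y^2 with b^2 - 4ac = D,
where reduced means |b| <= a <= c, with b >= 0 whenever |b| = a or a = c, and primitive means gcd(a, b, c) = 1.
Reduced forces 3a^2 <= |D| = 4692, so 1 <= a <= 39; b must have the parity of D, and c = (b^2 - D)/(4a) must be an integer >= a.
Enumerate a = 1..39, b in [-a, a]:
  a=1: (1, 0, 1173)  [1]
  a=2: (2, 2, 587)  [1]
  a=3: (3, 0, 391)  [1]
  a=4..5: none
  a=6: (6, 6, 197)  [1]
  a=7..10: none
  a=11: (11, -4, 107), (11, 4, 107)  [2]
  a=12: none
  a=13: (13, -12, 93), (13, 12, 93)  [2]
  a=14..16: none
  a=17: (17, 0, 69)  [1]
  a=18: none
  a=19: (19, -18, 66), (19, 18, 66)  [2]
  a=20..21: none
  a=22: (22, -18, 57), (22, 18, 57)  [2]
  a=23: (23, 0, 51)  [1]
  a=24..25: none
  a=26: (26, -14, 47), (26, 14, 47)  [2]
  a=27..28: none
  a=29: (29, -8, 41), (29, 8, 41)  [2]
  a=30: none
  a=31: (31, -12, 39), (31, 12, 39)  [2]
  a=32: none
  a=33: (33, -18, 38), (33, 18, 38)  [2]
  a=34: (34, 34, 43)  [1]
  a=35..36: none
  a=37: (37, 28, 37)  [1]
  a=38..39: none
Total reduced forms: 1 + 1 + 1 + 1 + 2 + 2 + 1 + 2 + 2 + 1 + 2 + 2 + 2 + 2 + 1 + 1 = 24
h = 24

24


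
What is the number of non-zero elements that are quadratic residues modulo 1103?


For prime p, the number of non-zero quadratic residues is (p-1)/2.
= (1103-1)/2
= 551

551


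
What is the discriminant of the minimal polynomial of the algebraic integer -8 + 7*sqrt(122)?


The element -8 + 7*sqrt(122) has minimal polynomial:
x^2 + 16*x - 5914
Discriminant = (16)^2 - 4*(-5914)
= 256 + 23656
= 23912

23912


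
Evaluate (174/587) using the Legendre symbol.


p = 587 is prime, so compute (174/587) with the reciprocity algorithm (Jacobi-symbol steps: pull out 2s via (2/n), flip via reciprocity, reduce):
  pull out 2: (2/587) = -1  (since 587 mod 8 = 3)
  reciprocity: (87/587) -> -(587/87)
  reduce: (65/87)
  reciprocity: (65/87) -> +(87/65)
  reduce: (22/65)
  pull out 2: (2/65) = +1  (since 65 mod 8 = 1)
  reciprocity: (11/65) -> +(65/11)
  reduce: (10/11)
  pull out 2: (2/11) = -1  (since 11 mod 8 = 3)
  reciprocity: (5/11) -> +(11/5)
  reduce: (1/5)
  (1/5) = 1
Product of signs = -1
(174/587) = -1

-1


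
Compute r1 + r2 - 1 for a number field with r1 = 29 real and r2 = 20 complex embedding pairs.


By Dirichlet's unit theorem:
rank = r1 + r2 - 1
= 29 + 20 - 1
= 48

48


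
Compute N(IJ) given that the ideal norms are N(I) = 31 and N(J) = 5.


N(IJ) = N(I) * N(J)
= 31 * 5
= 155

155


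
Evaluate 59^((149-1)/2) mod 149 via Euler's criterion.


p = 149 is prime and the exponent is (p-1)/2 = 74, so by Euler's criterion 59^74 = (59/149) = +1 or -1 mod 149.
Compute by square-and-multiply:
  74 = 64 + 8 + 2 (binary 1001010)
  Repeated squaring mod 149: 59^1 = 59, 59^2 = 54, 59^4 = 85, 59^8 = 73, 59^16 = 114, 59^32 = 33, 59^64 = 46
  59^74 = 59^64 * 59^8 * 59^2 = 46 * 73 * 54 mod 149
    46 * 73 = 3358 = 80 mod 149
    80 * 54 = 4320 = 148 mod 149
  59^74 = 148 mod 149
Result 148 = p - 1 = -1 mod 149: 59 is a quadratic non-residue mod 149. As a residue in [0, p-1] the value is 148.
59^74 mod 149 = 148

148


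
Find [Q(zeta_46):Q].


The degree equals Euler's totient phi(46).
46 = 2 * 23
phi(46) = 22

22


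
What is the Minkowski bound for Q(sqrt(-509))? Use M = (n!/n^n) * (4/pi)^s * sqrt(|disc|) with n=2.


d = -509, d mod 4 = 3, so disc(K) = 4d = -2036; |disc(K)| = 2036
Imaginary quadratic field, so n = 2, s = r2 = 1, r1 = 0
M = (n!/n^n) * (4/pi)^s * sqrt(|disc(K)|) = (2!/2^2) * (4/pi)^1 * sqrt(2036)
= 0.5 * 1.273240 * 45.122057
= 28.7256

28.7256


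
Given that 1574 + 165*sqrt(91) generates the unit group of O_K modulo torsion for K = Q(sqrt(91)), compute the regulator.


epsilon = 1574 + 165*sqrt(91)
= 3147.9997
R = ln(3147.9997)
= 8.0545

8.0545


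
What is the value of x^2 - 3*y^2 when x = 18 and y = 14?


x^2 - d*y^2
= 18^2 - 3*14^2
= 324 - 588
= -264

-264


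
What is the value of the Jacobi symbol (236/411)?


Compute (236/411) via quadratic reciprocity:
  pull out 2: (2/411) = -1  (since 411 mod 8 = 3)
  pull out 2: (2/411) = -1  (since 411 mod 8 = 3)
  reciprocity: (59/411) -> -(411/59)
  reduce: (57/59)
  reciprocity: (57/59) -> +(59/57)
  reduce: (2/57)
  pull out 2: (2/57) = +1  (since 57 mod 8 = 1)
  (1/57) = 1
Product of signs = -1

-1


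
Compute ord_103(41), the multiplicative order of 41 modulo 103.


We want ord_103(41), the smallest k >= 1 with 41^k = 1 mod 103.
n = 103 = 103, phi(103) = 102; the order divides phi(n).
Divisors of 102: 1, 2, 3, 6, 17, 34, 51, 102
Repeated squaring mod 103: 41^1 = 41, 41^2 = 33, 41^4 = 59, 41^8 = 82, 41^16 = 29, 41^32 = 17, 41^64 = 83
Test divisors in increasing order:
  k=1: 41^1 = 41 mod 103
  k=2: 41^2 = 33 mod 103
  k=3: 41^3 = 33 * 41 = 14 mod 103
  k=6: 41^6 = 59 * 33 = 93 mod 103
  k=17: 41^17 = 29 * 41 = 56 mod 103
  k=34: 41^34 = 17 * 33 = 46 mod 103
  k=51: 41^51 = 17 * 29 * 33 * 41 = 1 mod 103  <- first divisor giving 1
Order = 51

51


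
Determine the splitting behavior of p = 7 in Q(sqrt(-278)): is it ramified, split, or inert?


K = Q(sqrt(-278)). Since d mod 4 = 2, disc(K) = -1112.
Check p | disc: -1112 mod 7 = 1.
p does not divide disc. Compute Legendre symbol (d/p):
2^((7-1)/2) mod 7 = 1
(d/p) = 1, so p splits: (p) = P*P' with e=1, f=1, g=2.
Therefore p is split.

split


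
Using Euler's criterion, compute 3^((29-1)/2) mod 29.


p = 29 is prime and the exponent is (p-1)/2 = 14, so by Euler's criterion 3^14 = (3/29) = +1 or -1 mod 29.
Compute by square-and-multiply:
  14 = 8 + 4 + 2 (binary 1110)
  Repeated squaring mod 29: 3^1 = 3, 3^2 = 9, 3^4 = 23, 3^8 = 7
  3^14 = 3^8 * 3^4 * 3^2 = 7 * 23 * 9 mod 29
    7 * 23 = 161 = 16 mod 29
    16 * 9 = 144 = 28 mod 29
  3^14 = 28 mod 29
Result 28 = p - 1 = -1 mod 29: 3 is a quadratic non-residue mod 29. As a residue in [0, p-1] the value is 28.
3^14 mod 29 = 28

28


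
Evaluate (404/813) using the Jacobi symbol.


Compute (404/813) via quadratic reciprocity:
  pull out 2: (2/813) = -1  (since 813 mod 8 = 5)
  pull out 2: (2/813) = -1  (since 813 mod 8 = 5)
  reciprocity: (101/813) -> +(813/101)
  reduce: (5/101)
  reciprocity: (5/101) -> +(101/5)
  reduce: (1/5)
  (1/5) = 1
Product of signs = 1

1


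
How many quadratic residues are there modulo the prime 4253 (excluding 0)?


For prime p, the number of non-zero quadratic residues is (p-1)/2.
= (4253-1)/2
= 2126

2126


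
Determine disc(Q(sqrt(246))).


For K = Q(sqrt(d)) with d squarefree: disc(K) = d if d = 1 mod 4, and disc(K) = 4d if d = 2 or 3 mod 4.
Here d = 246, and d mod 4 = 2.
d = 2 mod 4, not 1 (O_K = Z[sqrt(d)]), so disc(K) = 4d = 4 * (246) = 984

984
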